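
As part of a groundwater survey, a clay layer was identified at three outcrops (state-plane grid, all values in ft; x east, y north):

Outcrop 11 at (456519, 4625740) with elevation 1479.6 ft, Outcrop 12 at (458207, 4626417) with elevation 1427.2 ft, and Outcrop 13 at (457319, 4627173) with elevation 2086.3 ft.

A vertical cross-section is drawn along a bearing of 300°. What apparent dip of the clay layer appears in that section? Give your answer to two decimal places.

26.93°

Let the plane be z = a·x + b·y + c.
Outcrop 12−Outcrop 11: 1688a + 677b = −52.4;  Outcrop 13−Outcrop 11: 800a + 1433b = 606.7.
Solving gives a = −0.25879, b = 0.56785.
Unit vector along 300° is (sin 300°, cos 300°) = (-0.8660, 0.5000).
Slope in that direction = a·(-0.8660) + b·(0.5000) = 0.50804.
Apparent dip = arctan|0.50804| = 26.93° (true dip is 32.0°, so apparent ≤ true as expected).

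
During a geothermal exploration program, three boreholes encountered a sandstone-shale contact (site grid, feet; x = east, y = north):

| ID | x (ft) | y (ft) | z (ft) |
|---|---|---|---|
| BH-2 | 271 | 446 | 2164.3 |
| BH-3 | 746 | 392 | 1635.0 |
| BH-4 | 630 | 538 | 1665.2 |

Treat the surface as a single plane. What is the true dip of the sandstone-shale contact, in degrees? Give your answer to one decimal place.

Let the plane be z = a·x + b·y + c.
BH-3−BH-2: 475a − 54b = −529.3;  BH-4−BH-2: 359a + 92b = −499.1.
Solving gives a = −1.19911, b = −0.74587.
Gradient magnitude |∇z| = √(a² + b²) = √(1.43786 + 0.55632) = 1.41215.
True dip = arctan(1.41215) = 54.7°, dipping toward ENE (azimuth ≈ 058°).

54.7°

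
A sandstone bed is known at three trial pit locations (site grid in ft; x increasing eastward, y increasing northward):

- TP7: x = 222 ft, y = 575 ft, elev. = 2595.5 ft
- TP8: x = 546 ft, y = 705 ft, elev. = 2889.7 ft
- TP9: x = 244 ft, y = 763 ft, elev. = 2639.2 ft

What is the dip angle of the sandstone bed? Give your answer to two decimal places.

40.86°

Two edge vectors: TP7→TP8 = (324, 130, 294.2), TP7→TP9 = (22, 188, 43.7).
Normal n = (TP7→TP8) × (TP7→TP9) = (-49628.6, -7686.4, 58052).
So ∂z/∂x = −n_x/n_z = 0.85490 and ∂z/∂y = −n_y/n_z = 0.13241.
Gradient magnitude |∇z| = √(a² + b²) = √(0.73085 + 0.01753) = 0.86509.
True dip = arctan(0.86509) = 40.86°, dipping toward W (azimuth ≈ 261°).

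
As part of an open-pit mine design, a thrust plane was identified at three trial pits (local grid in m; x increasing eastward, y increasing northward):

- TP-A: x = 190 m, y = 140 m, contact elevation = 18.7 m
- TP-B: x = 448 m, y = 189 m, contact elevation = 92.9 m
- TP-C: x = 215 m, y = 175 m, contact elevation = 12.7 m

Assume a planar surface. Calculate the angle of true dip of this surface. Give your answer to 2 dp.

29.77°

Two edge vectors: TP-A→TP-B = (258, 49, 74.2), TP-A→TP-C = (25, 35, -6).
Normal n = (TP-A→TP-B) × (TP-A→TP-C) = (-2891, 3403, 7805).
So ∂z/∂x = −n_x/n_z = 0.37040 and ∂z/∂y = −n_y/n_z = −0.43600.
Gradient magnitude |∇z| = √(a² + b²) = √(0.13720 + 0.19010) = 0.57210.
True dip = arctan(0.57210) = 29.77°, dipping toward NW (azimuth ≈ 320°).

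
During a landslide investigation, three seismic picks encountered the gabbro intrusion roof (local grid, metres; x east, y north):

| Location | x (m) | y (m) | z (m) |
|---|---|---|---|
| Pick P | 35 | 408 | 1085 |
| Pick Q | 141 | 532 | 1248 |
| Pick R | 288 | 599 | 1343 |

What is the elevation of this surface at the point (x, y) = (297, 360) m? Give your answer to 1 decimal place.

1045.3 m

Two edge vectors: Pick P→Pick Q = (106, 124, 163), Pick P→Pick R = (253, 191, 258).
Normal n = (Pick P→Pick Q) × (Pick P→Pick R) = (859, 13891, -11126).
So ∂z/∂x = −n_x/n_z = 0.07721 and ∂z/∂y = −n_y/n_z = 1.24852.
Intercept c from Pick P: 1085 − 2.70 − 509.39 = 572.90.
At (297, 360): z = 22.9 + 449.5 + 572.90 = 1045.3 m.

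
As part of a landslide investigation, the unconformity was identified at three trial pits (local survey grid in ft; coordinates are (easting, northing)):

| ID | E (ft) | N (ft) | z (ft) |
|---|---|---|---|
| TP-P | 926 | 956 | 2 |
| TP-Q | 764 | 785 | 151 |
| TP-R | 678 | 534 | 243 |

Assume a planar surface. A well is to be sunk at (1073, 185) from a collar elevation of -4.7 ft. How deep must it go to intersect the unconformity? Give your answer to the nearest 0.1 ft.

53.9 ft

Two edge vectors: TP-P→TP-Q = (-162, -171, 149), TP-P→TP-R = (-248, -422, 241).
Normal n = (TP-P→TP-Q) × (TP-P→TP-R) = (21667, 2090, 25956).
So ∂z/∂E = −n_x/n_z = −0.834759 and ∂z/∂N = −n_y/n_z = −0.080521.
Intercept c from TP-P: 2 + 772.99 + 76.98 = 851.96.
At (1073, 185): z_contact = −895.70 − 14.90 + 851.96 = -58.63 ft.
Depth below ground = -4.7 − (-58.63) = 53.9 ft.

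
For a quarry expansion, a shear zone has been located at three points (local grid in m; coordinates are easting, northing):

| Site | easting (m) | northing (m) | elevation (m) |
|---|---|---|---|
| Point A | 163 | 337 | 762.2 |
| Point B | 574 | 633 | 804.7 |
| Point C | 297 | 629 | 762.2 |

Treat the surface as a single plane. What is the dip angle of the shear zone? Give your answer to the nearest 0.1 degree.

Let the plane be z = a·easting + b·northing + c.
Point B−Point A: 411a + 296b = 42.5;  Point C−Point A: 134a + 292b = 0.
Solving gives a = 0.15445, b = −0.07088.
Gradient magnitude |∇z| = √(a² + b²) = √(0.02386 + 0.00502) = 0.16994.
True dip = arctan(0.16994) = 9.6°, dipping toward WNW (azimuth ≈ 295°).

9.6°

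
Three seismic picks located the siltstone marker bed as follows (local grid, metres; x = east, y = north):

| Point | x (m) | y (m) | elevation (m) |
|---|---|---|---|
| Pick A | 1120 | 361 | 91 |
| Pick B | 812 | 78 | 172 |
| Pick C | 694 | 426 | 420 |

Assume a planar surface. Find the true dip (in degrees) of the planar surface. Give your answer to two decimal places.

Let the plane be z = a·x + b·y + c.
Pick B−Pick A: −308a − 283b = 81;  Pick C−Pick A: −426a + 65b = 329.
Solving gives a = −0.69977, b = 0.47537.
Gradient magnitude |∇z| = √(a² + b²) = √(0.48968 + 0.22597) = 0.84596.
True dip = arctan(0.84596) = 40.23°, dipping toward SE (azimuth ≈ 124°).

40.23°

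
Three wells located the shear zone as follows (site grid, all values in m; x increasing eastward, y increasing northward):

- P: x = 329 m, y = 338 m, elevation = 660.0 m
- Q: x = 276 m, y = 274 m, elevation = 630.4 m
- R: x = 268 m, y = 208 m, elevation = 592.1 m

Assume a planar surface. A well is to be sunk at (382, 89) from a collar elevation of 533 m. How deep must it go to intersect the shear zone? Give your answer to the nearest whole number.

Let the plane be z = a·x + b·y + c.
Q−P: −53a − 64b = −29.6;  R−P: −61a − 130b = −67.9.
Solving gives a = −0.16664, b = 0.60050.
Then c = 660 − a·329 − b·338 = 511.86.
At (382, 89): z_contact = −63.7 + 53.4 + 511.86 = 501.6 m.
Depth below ground = 533 − 501.6 = 31 m.

31 m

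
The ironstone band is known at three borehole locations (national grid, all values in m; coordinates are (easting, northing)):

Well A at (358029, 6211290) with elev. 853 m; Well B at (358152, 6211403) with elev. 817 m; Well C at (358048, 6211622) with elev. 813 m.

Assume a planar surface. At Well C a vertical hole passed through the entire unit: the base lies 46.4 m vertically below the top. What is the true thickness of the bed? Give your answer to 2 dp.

Two edge vectors: Well A→Well B = (123, 113, -36), Well A→Well C = (19, 332, -40).
Normal n = (Well A→Well B) × (Well A→Well C) = (7432, 4236, 38689).
So ∂z/∂E = −n_x/n_z = −0.19210 and ∂z/∂N = −n_y/n_z = −0.10949.
|∇z| = √(a²+b²) = 0.22111, so dip δ = arctan(0.22111) = 12.47°.
True thickness = vertical thickness × cos δ = 46.4 × cos 12.47° = 45.31 m.

45.31 m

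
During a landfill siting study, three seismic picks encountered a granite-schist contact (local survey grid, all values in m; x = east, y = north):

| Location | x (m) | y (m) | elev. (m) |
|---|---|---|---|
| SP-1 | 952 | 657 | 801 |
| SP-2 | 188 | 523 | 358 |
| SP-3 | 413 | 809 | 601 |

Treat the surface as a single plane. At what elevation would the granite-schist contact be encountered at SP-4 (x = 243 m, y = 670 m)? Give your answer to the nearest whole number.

Let the plane be z = a·x + b·y + c.
SP-2−SP-1: −764a − 134b = −443;  SP-3−SP-1: −539a + 152b = −200.
Solving gives a = 0.49978, b = 0.45646.
Then c = 801 − a·952 − b·657 = 25.31.
At (243, 670): z = 121.4 + 305.8 + 25.31 = 452.6 m.

453 m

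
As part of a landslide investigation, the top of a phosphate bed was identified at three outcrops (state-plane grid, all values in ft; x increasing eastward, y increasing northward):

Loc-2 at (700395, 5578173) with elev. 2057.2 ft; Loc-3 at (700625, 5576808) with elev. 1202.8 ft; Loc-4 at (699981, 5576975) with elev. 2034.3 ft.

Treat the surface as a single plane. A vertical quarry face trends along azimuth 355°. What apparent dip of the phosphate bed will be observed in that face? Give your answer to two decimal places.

27.85°

Two edge vectors: Loc-2→Loc-3 = (230, -1365, -854.4), Loc-2→Loc-4 = (-414, -1198, -22.9).
Normal n = (Loc-2→Loc-3) × (Loc-2→Loc-4) = (-992312.7, 358988.6, -840650).
So ∂z/∂x = −n_x/n_z = −1.18041 and ∂z/∂y = −n_y/n_z = 0.42704.
Unit vector along 355° is (sin 355°, cos 355°) = (-0.0872, 0.9962).
Slope in that direction = a·(-0.0872) + b·(0.9962) = 0.52829.
Apparent dip = arctan|0.52829| = 27.85° (true dip is 51.5°, so apparent ≤ true as expected).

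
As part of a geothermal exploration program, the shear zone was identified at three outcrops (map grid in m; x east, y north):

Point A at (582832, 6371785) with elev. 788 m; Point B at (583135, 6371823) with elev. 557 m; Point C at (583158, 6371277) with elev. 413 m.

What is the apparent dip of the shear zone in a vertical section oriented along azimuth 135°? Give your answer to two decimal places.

35.85°

Let the plane be z = a·x + b·y + c.
Point B−Point A: 303a + 38b = −231;  Point C−Point A: 326a − 508b = −375.
Solving gives a = −0.79127, b = 0.23040.
Unit vector along 135° is (sin 135°, cos 135°) = (0.7071, -0.7071).
Slope in that direction = a·(0.7071) + b·(-0.7071) = −0.72243.
Apparent dip = arctan|0.72243| = 35.85° (true dip is 39.5°, so apparent ≤ true as expected).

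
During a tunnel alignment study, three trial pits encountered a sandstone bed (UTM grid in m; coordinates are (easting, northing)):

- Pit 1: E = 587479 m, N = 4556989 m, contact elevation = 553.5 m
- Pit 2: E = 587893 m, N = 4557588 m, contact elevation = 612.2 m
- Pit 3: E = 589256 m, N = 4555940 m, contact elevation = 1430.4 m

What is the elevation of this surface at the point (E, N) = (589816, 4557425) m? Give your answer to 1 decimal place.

Two edge vectors: Pit 1→Pit 2 = (414, 599, 58.7), Pit 1→Pit 3 = (1777, -1049, 876.9).
Normal n = (Pit 1→Pit 2) × (Pit 1→Pit 3) = (586839.4, -258726.7, -1498709).
So ∂z/∂E = −n_x/n_z = 0.391563272 and ∂z/∂N = −n_y/n_z = −0.172633046.
Intercept c from Pit 1: 553.5 − 230035.20 + 786686.89 = 557205.19.
At (589816, 4557425): z = 230950.3 − 786762.2 + 557205.19 = 1393.3 m.

1393.3 m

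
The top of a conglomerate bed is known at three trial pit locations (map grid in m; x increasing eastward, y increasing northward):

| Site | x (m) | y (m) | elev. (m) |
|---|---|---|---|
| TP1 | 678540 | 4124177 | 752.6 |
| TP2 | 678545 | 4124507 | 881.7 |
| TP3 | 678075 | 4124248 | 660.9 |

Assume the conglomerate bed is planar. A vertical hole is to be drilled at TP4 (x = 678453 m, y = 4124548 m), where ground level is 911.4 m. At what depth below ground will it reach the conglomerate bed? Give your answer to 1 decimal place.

37.4 m

Two edge vectors: TP1→TP2 = (5, 330, 129.1), TP1→TP3 = (-465, 71, -91.7).
Normal n = (TP1→TP2) × (TP1→TP3) = (-39427.1, -59573, 153805).
So ∂z/∂x = −n_x/n_z = 0.256344722 and ∂z/∂y = −n_y/n_z = 0.387328110.
Intercept c from TP1: 752.6 − 173940.15 − 1597409.68 = −1770597.23.
At (678453, 4124548): z_contact = 173917.85 + 1597553.38 − 1770597.23 = 874.00 m.
Depth below ground = 911.4 − 874.00 = 37.4 m.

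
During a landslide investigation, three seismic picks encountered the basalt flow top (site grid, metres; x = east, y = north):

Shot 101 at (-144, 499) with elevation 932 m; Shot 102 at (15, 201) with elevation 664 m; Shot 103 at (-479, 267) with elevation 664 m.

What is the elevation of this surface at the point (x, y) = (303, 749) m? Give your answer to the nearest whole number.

Two edge vectors: Shot 101→Shot 102 = (159, -298, -268), Shot 101→Shot 103 = (-335, -232, -268).
Normal n = (Shot 101→Shot 102) × (Shot 101→Shot 103) = (17688, 132392, -136718).
So ∂z/∂x = −n_x/n_z = 0.12938 and ∂z/∂y = −n_y/n_z = 0.96836.
Intercept c from Shot 101: 932 + 18.63 − 483.21 = 467.42.
At (303, 749): z = 39.2 + 725.3 + 467.42 = 1231.9 m.

1232 m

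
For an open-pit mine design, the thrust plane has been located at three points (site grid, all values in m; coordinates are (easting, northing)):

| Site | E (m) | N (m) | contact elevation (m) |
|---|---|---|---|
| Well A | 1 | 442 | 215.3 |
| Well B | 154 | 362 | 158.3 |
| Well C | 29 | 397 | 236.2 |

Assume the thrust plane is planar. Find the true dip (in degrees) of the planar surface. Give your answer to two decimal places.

54.02°

Two edge vectors: Well A→Well B = (153, -80, -57), Well A→Well C = (28, -45, 20.9).
Normal n = (Well A→Well B) × (Well A→Well C) = (-4237, -4793.7, -4645).
So ∂z/∂E = −n_x/n_z = −0.91216 and ∂z/∂N = −n_y/n_z = −1.03201.
Gradient magnitude |∇z| = √(a² + b²) = √(0.83204 + 1.06505) = 1.37735.
True dip = arctan(1.37735) = 54.02°, dipping toward NE (azimuth ≈ 041°).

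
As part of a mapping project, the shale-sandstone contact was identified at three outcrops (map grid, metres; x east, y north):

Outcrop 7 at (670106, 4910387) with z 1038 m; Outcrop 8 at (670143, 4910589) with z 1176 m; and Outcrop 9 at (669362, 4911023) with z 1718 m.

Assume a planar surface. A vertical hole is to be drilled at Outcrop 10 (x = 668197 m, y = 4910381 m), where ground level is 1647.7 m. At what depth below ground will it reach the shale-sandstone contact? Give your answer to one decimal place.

Let the plane be z = a·x + b·y + c.
Outcrop 8−Outcrop 7: 37a + 202b = 138;  Outcrop 9−Outcrop 7: −744a + 636b = 680.
Solving gives a = −0.285306639, b = 0.735427454.
Then c = 1038 − a·670106 − b·4910387 = −3419009.72.
At (668197, 4910381): z_contact = −190641.04 + 3611229.00 − 3419009.72 = 1578.24 m.
Depth below ground = 1647.7 − 1578.24 = 69.5 m.

69.5 m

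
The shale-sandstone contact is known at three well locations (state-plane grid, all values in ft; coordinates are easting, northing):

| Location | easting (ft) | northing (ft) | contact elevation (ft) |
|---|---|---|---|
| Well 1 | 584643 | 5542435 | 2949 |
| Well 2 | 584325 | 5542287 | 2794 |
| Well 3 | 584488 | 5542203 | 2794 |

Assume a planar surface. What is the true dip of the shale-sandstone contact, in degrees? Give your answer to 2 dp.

Let the plane be z = a·easting + b·northing + c.
Well 2−Well 1: −318a − 148b = −155;  Well 3−Well 1: −155a − 232b = −155.
Solving gives a = 0.25612, b = 0.49699.
Gradient magnitude |∇z| = √(a² + b²) = √(0.06560 + 0.24700) = 0.55910.
True dip = arctan(0.55910) = 29.21°, dipping toward SSW (azimuth ≈ 207°).

29.21°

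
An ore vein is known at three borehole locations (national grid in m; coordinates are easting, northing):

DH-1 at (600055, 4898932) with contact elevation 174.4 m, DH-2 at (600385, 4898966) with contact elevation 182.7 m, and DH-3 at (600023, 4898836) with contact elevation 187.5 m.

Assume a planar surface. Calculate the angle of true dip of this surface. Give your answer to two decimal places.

8.83°

Two edge vectors: DH-1→DH-2 = (330, 34, 8.3), DH-1→DH-3 = (-32, -96, 13.1).
Normal n = (DH-1→DH-2) × (DH-1→DH-3) = (1242.2, -4588.6, -30592).
So ∂z/∂easting = −n_x/n_z = 0.04061 and ∂z/∂northing = −n_y/n_z = −0.14999.
Gradient magnitude |∇z| = √(a² + b²) = √(0.00165 + 0.02250) = 0.15539.
True dip = arctan(0.15539) = 8.83°, dipping toward NNW (azimuth ≈ 345°).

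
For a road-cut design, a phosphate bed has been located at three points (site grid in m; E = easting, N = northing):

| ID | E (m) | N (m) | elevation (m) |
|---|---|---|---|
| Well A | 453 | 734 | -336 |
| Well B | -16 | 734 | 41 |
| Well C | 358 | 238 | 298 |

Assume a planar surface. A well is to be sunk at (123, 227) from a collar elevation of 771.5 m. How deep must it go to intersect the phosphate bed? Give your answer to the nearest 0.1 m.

Let the plane be z = a·E + b·N + c.
Well B−Well A: −469a + 0b = 377;  Well C−Well A: −95a − 496b = 634.
Solving gives a = −0.80384, b = −1.12426.
Then c = -336 − a·453 − b·734 = 853.35.
At (123, 227): z_contact = −98.87 − 255.21 + 853.35 = 499.27 m.
Depth below ground = 771.5 − 499.27 = 272.2 m.

272.2 m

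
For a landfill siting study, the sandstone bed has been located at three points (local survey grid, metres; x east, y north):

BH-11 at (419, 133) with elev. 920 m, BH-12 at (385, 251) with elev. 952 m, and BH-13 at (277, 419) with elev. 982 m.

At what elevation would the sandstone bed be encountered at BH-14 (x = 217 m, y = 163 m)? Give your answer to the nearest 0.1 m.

Let the plane be z = a·x + b·y + c.
BH-12−BH-11: −34a + 118b = 32;  BH-13−BH-11: −142a + 286b = 62.
Solving gives a = 0.26109, b = 0.34642.
Then c = 920 − a·419 − b·133 = 764.53.
At (217, 163): z = 56.7 + 56.5 + 764.53 = 877.7 m.

877.7 m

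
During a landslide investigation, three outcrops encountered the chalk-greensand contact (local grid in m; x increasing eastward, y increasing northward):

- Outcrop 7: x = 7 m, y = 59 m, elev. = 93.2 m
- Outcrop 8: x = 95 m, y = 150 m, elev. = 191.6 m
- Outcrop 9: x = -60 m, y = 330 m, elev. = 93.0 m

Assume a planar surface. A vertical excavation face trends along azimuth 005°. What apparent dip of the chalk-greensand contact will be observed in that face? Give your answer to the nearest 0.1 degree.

Two edge vectors: Outcrop 7→Outcrop 8 = (88, 91, 98.4), Outcrop 7→Outcrop 9 = (-67, 271, -0.2).
Normal n = (Outcrop 7→Outcrop 8) × (Outcrop 7→Outcrop 9) = (-26684.6, -6575.2, 29945).
So ∂z/∂x = −n_x/n_z = 0.89112 and ∂z/∂y = −n_y/n_z = 0.21958.
Unit vector along 005° is (sin 5°, cos 5°) = (0.0872, 0.9962).
Slope in that direction = a·(0.0872) + b·(0.9962) = 0.29641.
Apparent dip = arctan|0.29641| = 16.5° (true dip is 42.5°, so apparent ≤ true as expected).

16.5°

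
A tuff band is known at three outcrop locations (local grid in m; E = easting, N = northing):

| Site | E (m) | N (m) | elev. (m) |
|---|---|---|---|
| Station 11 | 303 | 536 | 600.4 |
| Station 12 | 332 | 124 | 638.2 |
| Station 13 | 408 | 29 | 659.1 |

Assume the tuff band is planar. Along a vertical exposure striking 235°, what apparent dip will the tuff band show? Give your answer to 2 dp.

5.62°

Let the plane be z = a·E + b·N + c.
Station 12−Station 11: 29a − 412b = 37.8;  Station 13−Station 11: 105a − 507b = 58.7.
Solving gives a = 0.17578, b = −0.07937.
Unit vector along 235° is (sin 235°, cos 235°) = (-0.8192, -0.5736).
Slope in that direction = a·(-0.8192) + b·(-0.5736) = −0.09846.
Apparent dip = arctan|0.09846| = 5.62° (true dip is 10.9°, so apparent ≤ true as expected).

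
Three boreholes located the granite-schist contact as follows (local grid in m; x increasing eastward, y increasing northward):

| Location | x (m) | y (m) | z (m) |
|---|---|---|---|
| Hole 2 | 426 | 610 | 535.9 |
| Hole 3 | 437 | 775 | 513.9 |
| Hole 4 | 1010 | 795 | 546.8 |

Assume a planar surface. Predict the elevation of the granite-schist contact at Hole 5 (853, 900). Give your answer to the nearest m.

523 m

Two edge vectors: Hole 2→Hole 3 = (11, 165, -22), Hole 2→Hole 4 = (584, 185, 10.9).
Normal n = (Hole 2→Hole 3) × (Hole 2→Hole 4) = (5868.5, -12967.9, -94325).
So ∂z/∂x = −n_x/n_z = 0.06222 and ∂z/∂y = −n_y/n_z = −0.13748.
Intercept c from Hole 2: 535.9 − 26.50 + 83.86 = 593.26.
At (853, 900): z = 53.1 − 123.7 + 593.26 = 522.6 m.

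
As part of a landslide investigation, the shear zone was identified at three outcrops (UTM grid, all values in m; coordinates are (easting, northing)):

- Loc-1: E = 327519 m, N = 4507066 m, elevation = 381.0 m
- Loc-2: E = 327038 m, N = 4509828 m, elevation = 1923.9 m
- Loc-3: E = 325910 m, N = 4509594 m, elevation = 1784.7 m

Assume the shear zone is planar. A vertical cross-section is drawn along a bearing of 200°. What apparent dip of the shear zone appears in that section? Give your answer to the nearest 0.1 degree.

27.9°

Two edge vectors: Loc-1→Loc-2 = (-481, 2762, 1542.9), Loc-1→Loc-3 = (-1609, 2528, 1403.7).
Normal n = (Loc-1→Loc-2) × (Loc-1→Loc-3) = (-23431.8, -1807346.4, 3228090).
So ∂z/∂E = −n_x/n_z = 0.00726 and ∂z/∂N = −n_y/n_z = 0.55988.
Unit vector along 200° is (sin 200°, cos 200°) = (-0.3420, -0.9397).
Slope in that direction = a·(-0.3420) + b·(-0.9397) = −0.52860.
Apparent dip = arctan|0.52860| = 27.9° (true dip is 29.2°, so apparent ≤ true as expected).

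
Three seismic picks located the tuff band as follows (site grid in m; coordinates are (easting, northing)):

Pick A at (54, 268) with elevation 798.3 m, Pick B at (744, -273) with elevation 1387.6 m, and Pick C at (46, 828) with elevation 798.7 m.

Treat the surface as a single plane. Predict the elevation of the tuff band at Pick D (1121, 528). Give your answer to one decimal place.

1723.9 m

Two edge vectors: Pick A→Pick B = (690, -541, 589.3), Pick A→Pick C = (-8, 560, 0.4).
Normal n = (Pick A→Pick B) × (Pick A→Pick C) = (-330224.4, -4990.4, 382072).
So ∂z/∂E = −n_x/n_z = 0.864299 and ∂z/∂N = −n_y/n_z = 0.013061.
Intercept c from Pick A: 798.3 − 46.67 − 3.50 = 748.13.
At (1121, 528): z = 968.9 + 6.9 + 748.13 = 1723.9 m.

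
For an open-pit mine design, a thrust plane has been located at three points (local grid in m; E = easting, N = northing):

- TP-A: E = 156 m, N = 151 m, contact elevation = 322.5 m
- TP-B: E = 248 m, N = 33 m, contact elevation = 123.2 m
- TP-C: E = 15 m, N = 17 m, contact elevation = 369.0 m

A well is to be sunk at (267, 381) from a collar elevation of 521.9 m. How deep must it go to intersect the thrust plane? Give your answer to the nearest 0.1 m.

133.6 m

Two edge vectors: TP-A→TP-B = (92, -118, -199.3), TP-A→TP-C = (-141, -134, 46.5).
Normal n = (TP-A→TP-B) × (TP-A→TP-C) = (-32193.2, 23823.3, -28966).
So ∂z/∂E = −n_x/n_z = −1.11141 and ∂z/∂N = −n_y/n_z = 0.82246.
Intercept c from TP-A: 322.5 + 173.38 − 124.19 = 371.69.
At (267, 381): z_contact = −296.75 + 313.36 + 371.69 = 388.30 m.
Depth below ground = 521.9 − 388.30 = 133.6 m.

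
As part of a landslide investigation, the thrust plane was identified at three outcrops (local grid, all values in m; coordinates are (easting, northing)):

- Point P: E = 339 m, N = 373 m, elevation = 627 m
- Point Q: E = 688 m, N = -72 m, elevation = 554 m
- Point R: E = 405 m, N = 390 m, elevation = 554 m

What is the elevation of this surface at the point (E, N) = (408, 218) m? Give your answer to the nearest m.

652 m

Let the plane be z = a·E + b·N + c.
Point Q−Point P: 349a − 445b = −73;  Point R−Point P: 66a + 17b = −73.
Solving gives a = −0.95533, b = −0.58519.
Then c = 627 − a·339 − b·373 = 1169.13.
At (408, 218): z = −389.8 − 127.6 + 1169.13 = 651.8 m.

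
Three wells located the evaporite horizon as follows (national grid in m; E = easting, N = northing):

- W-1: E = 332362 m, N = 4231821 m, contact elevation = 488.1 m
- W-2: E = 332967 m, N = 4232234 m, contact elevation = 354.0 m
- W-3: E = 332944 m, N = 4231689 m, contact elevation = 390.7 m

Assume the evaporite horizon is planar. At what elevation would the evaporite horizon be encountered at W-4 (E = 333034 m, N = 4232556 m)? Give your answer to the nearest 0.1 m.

Let the plane be z = a·E + b·N + c.
W-2−W-1: 605a + 413b = −134.1;  W-3−W-1: 582a − 132b = −97.4.
Solving gives a = −0.180895368, b = −0.059705333.
Then c = 488.1 − a·332362 − b·4231821 = 313273.13.
At (333034, 4232556): z = −60244.3 − 252706.2 + 313273.13 = 322.7 m.

322.7 m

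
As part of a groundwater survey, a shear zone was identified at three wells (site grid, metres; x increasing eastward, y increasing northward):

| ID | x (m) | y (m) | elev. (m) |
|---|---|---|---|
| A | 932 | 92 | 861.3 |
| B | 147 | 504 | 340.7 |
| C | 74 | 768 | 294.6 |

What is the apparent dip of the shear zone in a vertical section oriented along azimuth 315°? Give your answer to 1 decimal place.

Let the plane be z = a·x + b·y + c.
B−A: −785a + 412b = −520.6;  C−A: −858a + 676b = −566.7.
Solving gives a = 0.66856, b = 0.01025.
Unit vector along 315° is (sin 315°, cos 315°) = (-0.7071, 0.7071).
Slope in that direction = a·(-0.7071) + b·(0.7071) = −0.46550.
Apparent dip = arctan|0.46550| = 25.0° (true dip is 33.8°, so apparent ≤ true as expected).

25.0°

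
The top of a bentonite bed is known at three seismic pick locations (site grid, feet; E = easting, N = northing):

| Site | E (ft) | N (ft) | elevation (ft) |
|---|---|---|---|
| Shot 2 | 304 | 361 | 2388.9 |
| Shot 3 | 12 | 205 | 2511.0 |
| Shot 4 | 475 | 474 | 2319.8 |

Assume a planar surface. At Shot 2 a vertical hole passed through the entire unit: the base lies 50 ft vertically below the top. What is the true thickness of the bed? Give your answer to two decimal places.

44.90 ft

Two edge vectors: Shot 2→Shot 3 = (-292, -156, 122.1), Shot 2→Shot 4 = (171, 113, -69.1).
Normal n = (Shot 2→Shot 3) × (Shot 2→Shot 4) = (-3017.7, 701.9, -6320).
So ∂z/∂E = −n_x/n_z = −0.47748 and ∂z/∂N = −n_y/n_z = 0.11106.
|∇z| = √(a²+b²) = 0.49023, so dip δ = arctan(0.49023) = 26.12°.
True thickness = vertical thickness × cos δ = 50 × cos 26.12° = 44.90 ft.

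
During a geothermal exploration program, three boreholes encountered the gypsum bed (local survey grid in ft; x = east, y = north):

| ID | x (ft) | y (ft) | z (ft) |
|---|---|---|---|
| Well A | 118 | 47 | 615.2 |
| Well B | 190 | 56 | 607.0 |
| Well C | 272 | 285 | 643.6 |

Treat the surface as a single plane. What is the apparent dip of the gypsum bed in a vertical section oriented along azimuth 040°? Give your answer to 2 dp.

Let the plane be z = a·x + b·y + c.
Well B−Well A: 72a + 9b = −8.2;  Well C−Well A: 154a + 238b = 28.4.
Solving gives a = −0.14014, b = 0.21001.
Unit vector along 040° is (sin 40°, cos 40°) = (0.6428, 0.7660).
Slope in that direction = a·(0.6428) + b·(0.7660) = 0.07079.
Apparent dip = arctan|0.07079| = 4.05° (true dip is 14.2°, so apparent ≤ true as expected).

4.05°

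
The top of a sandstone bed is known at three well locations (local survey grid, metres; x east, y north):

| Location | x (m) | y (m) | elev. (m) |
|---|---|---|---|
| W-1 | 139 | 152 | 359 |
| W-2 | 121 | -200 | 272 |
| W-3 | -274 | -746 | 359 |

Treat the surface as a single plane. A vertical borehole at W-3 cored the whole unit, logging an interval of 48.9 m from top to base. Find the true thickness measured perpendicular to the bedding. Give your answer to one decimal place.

40.7 m

Let the plane be z = a·x + b·y + c.
W-2−W-1: −18a − 352b = −87;  W-3−W-1: −413a − 898b = 0.
Solving gives a = −0.60463, b = 0.27808.
|∇z| = √(a²+b²) = 0.66551, so dip δ = arctan(0.66551) = 33.64°.
True thickness = vertical thickness × cos δ = 48.9 × cos 33.64° = 40.7 m.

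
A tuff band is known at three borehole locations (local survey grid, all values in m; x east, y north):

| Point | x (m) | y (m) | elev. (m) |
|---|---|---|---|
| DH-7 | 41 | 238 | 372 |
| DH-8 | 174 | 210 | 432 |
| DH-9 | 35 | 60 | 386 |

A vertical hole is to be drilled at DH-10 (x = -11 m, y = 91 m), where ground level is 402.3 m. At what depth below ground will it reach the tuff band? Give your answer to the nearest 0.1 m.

Two edge vectors: DH-7→DH-8 = (133, -28, 60), DH-7→DH-9 = (-6, -178, 14).
Normal n = (DH-7→DH-8) × (DH-7→DH-9) = (10288, -2222, -23842).
So ∂z/∂x = −n_x/n_z = 0.43151 and ∂z/∂y = −n_y/n_z = −0.09320.
Intercept c from DH-7: 372 − 17.69 + 22.18 = 376.49.
At (-11, 91): z_contact = −4.75 − 8.48 + 376.49 = 363.26 m.
Depth below ground = 402.3 − 363.26 = 39.0 m.

39.0 m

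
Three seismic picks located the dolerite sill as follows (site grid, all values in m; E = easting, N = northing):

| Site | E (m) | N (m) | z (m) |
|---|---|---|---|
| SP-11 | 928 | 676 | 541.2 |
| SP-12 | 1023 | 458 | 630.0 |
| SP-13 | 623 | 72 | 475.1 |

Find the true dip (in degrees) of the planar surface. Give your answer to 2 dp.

Two edge vectors: SP-11→SP-12 = (95, -218, 88.8), SP-11→SP-13 = (-305, -604, -66.1).
Normal n = (SP-11→SP-12) × (SP-11→SP-13) = (68045, -20804.5, -123870).
So ∂z/∂E = −n_x/n_z = 0.54933 and ∂z/∂N = −n_y/n_z = −0.16795.
Gradient magnitude |∇z| = √(a² + b²) = √(0.30176 + 0.02821) = 0.57443.
True dip = arctan(0.57443) = 29.87°, dipping toward WNW (azimuth ≈ 287°).

29.87°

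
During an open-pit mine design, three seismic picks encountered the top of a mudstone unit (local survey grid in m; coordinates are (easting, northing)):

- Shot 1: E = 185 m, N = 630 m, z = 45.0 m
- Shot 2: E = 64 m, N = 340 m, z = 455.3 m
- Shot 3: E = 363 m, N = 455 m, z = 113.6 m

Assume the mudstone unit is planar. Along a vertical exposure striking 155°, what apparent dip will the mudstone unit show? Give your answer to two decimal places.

35.42°

Let the plane be z = a·E + b·N + c.
Shot 2−Shot 1: −121a − 290b = 410.3;  Shot 3−Shot 1: 178a − 175b = 68.6.
Solving gives a = −0.71308, b = −1.11730.
Unit vector along 155° is (sin 155°, cos 155°) = (0.4226, -0.9063).
Slope in that direction = a·(0.4226) + b·(-0.9063) = 0.71126.
Apparent dip = arctan|0.71126| = 35.42° (true dip is 53.0°, so apparent ≤ true as expected).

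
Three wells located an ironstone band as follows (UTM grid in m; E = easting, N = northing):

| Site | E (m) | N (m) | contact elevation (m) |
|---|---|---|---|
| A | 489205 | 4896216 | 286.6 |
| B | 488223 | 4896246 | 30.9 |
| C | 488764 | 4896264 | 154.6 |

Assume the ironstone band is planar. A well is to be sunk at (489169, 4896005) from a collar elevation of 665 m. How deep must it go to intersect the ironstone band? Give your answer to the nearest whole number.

282 m

Let the plane be z = a·E + b·N + c.
B−A: −982a + 30b = −255.7;  C−A: −441a + 48b = −132.
Solving gives a = 0.24519554, b = −0.49726597.
Then c = 286.6 − a·489205 − b·4896216 = 2315057.32.
At (489169, 4896005): z_contact = 119942.1 − 2434616.7 + 2315057.32 = 382.7 m.
Depth below ground = 665 − 382.7 = 282 m.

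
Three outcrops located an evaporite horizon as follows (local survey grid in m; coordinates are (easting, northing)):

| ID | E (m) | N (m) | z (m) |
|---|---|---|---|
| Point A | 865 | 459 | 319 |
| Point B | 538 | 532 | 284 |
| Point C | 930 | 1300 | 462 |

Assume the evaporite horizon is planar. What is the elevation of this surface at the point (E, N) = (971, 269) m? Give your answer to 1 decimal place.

303.9 m

Two edge vectors: Point A→Point B = (-327, 73, -35), Point A→Point C = (65, 841, 143).
Normal n = (Point A→Point B) × (Point A→Point C) = (39874, 44486, -279752).
So ∂z/∂E = −n_x/n_z = 0.142533 and ∂z/∂N = −n_y/n_z = 0.159019.
Intercept c from Point A: 319 − 123.29 − 72.99 = 122.72.
At (971, 269): z = 138.4 + 42.8 + 122.72 = 303.9 m.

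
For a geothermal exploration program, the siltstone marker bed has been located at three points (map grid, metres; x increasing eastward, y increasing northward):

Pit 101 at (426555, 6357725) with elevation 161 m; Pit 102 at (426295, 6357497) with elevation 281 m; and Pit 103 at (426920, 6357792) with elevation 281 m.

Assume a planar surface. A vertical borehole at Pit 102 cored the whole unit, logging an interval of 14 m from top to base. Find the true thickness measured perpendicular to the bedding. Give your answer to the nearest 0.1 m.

Two edge vectors: Pit 101→Pit 102 = (-260, -228, 120), Pit 101→Pit 103 = (365, 67, 120).
Normal n = (Pit 101→Pit 102) × (Pit 101→Pit 103) = (-35400, 75000, 65800).
So ∂z/∂x = −n_x/n_z = 0.53799 and ∂z/∂y = −n_y/n_z = −1.13982.
|∇z| = √(a²+b²) = 1.26041, so dip δ = arctan(1.26041) = 51.57°.
True thickness = vertical thickness × cos δ = 14 × cos 51.57° = 8.7 m.

8.7 m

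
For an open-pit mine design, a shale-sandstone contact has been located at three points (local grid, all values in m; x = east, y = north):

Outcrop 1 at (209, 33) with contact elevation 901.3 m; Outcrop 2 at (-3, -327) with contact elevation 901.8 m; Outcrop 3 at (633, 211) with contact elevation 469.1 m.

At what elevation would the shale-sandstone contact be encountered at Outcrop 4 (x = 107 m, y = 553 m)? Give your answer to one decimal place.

Two edge vectors: Outcrop 1→Outcrop 2 = (-212, -360, 0.5), Outcrop 1→Outcrop 3 = (424, 178, -432.2).
Normal n = (Outcrop 1→Outcrop 2) × (Outcrop 1→Outcrop 3) = (155503, -91414.4, 114904).
So ∂z/∂x = −n_x/n_z = −1.35333 and ∂z/∂y = −n_y/n_z = 0.79557.
Intercept c from Outcrop 1: 901.3 + 282.85 − 26.25 = 1157.89.
At (107, 553): z = −144.8 + 440.0 + 1157.89 = 1453.0 m.

1453.0 m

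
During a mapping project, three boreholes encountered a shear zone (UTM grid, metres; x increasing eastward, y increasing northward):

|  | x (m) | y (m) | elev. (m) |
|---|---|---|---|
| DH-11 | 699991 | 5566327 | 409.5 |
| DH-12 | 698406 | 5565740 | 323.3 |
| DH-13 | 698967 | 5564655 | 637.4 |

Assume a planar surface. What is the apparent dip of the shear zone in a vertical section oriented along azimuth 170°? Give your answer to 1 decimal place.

13.5°

Two edge vectors: DH-11→DH-12 = (-1585, -587, -86.2), DH-11→DH-13 = (-1024, -1672, 227.9).
Normal n = (DH-11→DH-12) × (DH-11→DH-13) = (-277903.7, 449490.3, 2049032).
So ∂z/∂x = −n_x/n_z = 0.13563 and ∂z/∂y = −n_y/n_z = −0.21937.
Unit vector along 170° is (sin 170°, cos 170°) = (0.1736, -0.9848).
Slope in that direction = a·(0.1736) + b·(-0.9848) = 0.23959.
Apparent dip = arctan|0.23959| = 13.5° (true dip is 14.5°, so apparent ≤ true as expected).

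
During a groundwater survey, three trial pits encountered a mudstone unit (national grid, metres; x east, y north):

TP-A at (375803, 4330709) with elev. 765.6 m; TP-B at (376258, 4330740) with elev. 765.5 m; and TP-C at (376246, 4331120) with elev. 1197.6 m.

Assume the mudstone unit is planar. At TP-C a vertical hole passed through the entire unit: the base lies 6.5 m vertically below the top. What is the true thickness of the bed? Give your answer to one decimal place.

4.3 m

Let the plane be z = a·x + b·y + c.
TP-B−TP-A: 455a + 31b = −0.1;  TP-C−TP-A: 443a + 411b = 432.
Solving gives a = −0.07753, b = 1.13466.
|∇z| = √(a²+b²) = 1.13730, so dip δ = arctan(1.13730) = 48.68°.
True thickness = vertical thickness × cos δ = 6.5 × cos 48.68° = 4.3 m.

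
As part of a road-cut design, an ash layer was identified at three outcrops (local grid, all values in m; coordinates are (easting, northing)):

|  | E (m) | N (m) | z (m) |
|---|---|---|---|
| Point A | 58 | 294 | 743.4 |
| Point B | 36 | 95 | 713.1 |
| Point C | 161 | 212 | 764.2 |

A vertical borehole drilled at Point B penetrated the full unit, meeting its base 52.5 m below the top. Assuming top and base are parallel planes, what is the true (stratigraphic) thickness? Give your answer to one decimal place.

Let the plane be z = a·E + b·N + c.
Point B−Point A: −22a − 199b = −30.3;  Point C−Point A: 103a − 82b = 20.8.
Solving gives a = 0.29702, b = 0.11943.
|∇z| = √(a²+b²) = 0.32013, so dip δ = arctan(0.32013) = 17.75°.
True thickness = vertical thickness × cos δ = 52.5 × cos 17.75° = 50.0 m.

50.0 m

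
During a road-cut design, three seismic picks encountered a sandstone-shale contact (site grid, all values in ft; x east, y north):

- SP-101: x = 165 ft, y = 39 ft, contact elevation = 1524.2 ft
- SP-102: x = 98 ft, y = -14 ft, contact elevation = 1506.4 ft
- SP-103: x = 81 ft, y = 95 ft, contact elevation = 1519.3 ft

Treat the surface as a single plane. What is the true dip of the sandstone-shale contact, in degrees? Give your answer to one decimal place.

Let the plane be z = a·x + b·y + c.
SP-102−SP-101: −67a − 53b = −17.8;  SP-103−SP-101: −84a + 56b = −4.9.
Solving gives a = 0.15316, b = 0.14224.
Gradient magnitude |∇z| = √(a² + b²) = √(0.02346 + 0.02023) = 0.20902.
True dip = arctan(0.20902) = 11.8°, dipping toward SW (azimuth ≈ 227°).

11.8°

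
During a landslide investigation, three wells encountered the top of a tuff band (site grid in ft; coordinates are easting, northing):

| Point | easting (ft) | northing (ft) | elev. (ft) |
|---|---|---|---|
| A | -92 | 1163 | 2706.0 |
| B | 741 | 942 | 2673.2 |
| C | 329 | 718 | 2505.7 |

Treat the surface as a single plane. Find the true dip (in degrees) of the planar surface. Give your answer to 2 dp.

29.31°

Two edge vectors: A→B = (833, -221, -32.8), A→C = (421, -445, -200.3).
Normal n = (A→B) × (A→C) = (29670.3, 153041.1, -277644).
So ∂z/∂easting = −n_x/n_z = 0.10686 and ∂z/∂northing = −n_y/n_z = 0.55121.
Gradient magnitude |∇z| = √(a² + b²) = √(0.01142 + 0.30384) = 0.56148.
True dip = arctan(0.56148) = 29.31°, dipping toward S (azimuth ≈ 191°).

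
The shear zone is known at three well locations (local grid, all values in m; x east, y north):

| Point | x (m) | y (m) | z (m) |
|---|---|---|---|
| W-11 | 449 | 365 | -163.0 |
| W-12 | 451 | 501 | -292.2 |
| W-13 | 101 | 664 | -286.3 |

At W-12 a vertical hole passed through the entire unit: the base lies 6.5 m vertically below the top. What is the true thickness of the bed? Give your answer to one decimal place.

4.5 m

Let the plane be z = a·x + b·y + c.
W-12−W-11: 2a + 136b = −129.2;  W-13−W-11: −348a + 299b = −123.3.
Solving gives a = −0.45616, b = −0.94329.
|∇z| = √(a²+b²) = 1.04780, so dip δ = arctan(1.04780) = 46.34°.
True thickness = vertical thickness × cos δ = 6.5 × cos 46.34° = 4.5 m.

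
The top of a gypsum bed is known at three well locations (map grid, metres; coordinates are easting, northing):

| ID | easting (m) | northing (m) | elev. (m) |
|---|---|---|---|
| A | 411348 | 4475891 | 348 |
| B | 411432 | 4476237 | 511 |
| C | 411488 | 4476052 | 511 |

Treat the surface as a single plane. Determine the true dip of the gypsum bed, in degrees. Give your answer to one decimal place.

42.1°

Let the plane be z = a·easting + b·northing + c.
B−A: 84a + 346b = 163;  C−A: 140a + 161b = 163.
Solving gives a = 0.86364, b = 0.26143.
Gradient magnitude |∇z| = √(a² + b²) = √(0.74588 + 0.06834) = 0.90234.
True dip = arctan(0.90234) = 42.1°, dipping toward WSW (azimuth ≈ 253°).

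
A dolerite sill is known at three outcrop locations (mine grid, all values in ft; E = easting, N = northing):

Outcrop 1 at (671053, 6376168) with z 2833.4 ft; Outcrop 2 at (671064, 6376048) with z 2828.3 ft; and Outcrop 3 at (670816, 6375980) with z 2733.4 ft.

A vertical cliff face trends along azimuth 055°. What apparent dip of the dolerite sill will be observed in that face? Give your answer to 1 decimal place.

Two edge vectors: Outcrop 1→Outcrop 2 = (11, -120, -5.1), Outcrop 1→Outcrop 3 = (-237, -188, -100).
Normal n = (Outcrop 1→Outcrop 2) × (Outcrop 1→Outcrop 3) = (11041.2, 2308.7, -30508).
So ∂z/∂E = −n_x/n_z = 0.36191 and ∂z/∂N = −n_y/n_z = 0.07568.
Unit vector along 055° is (sin 55°, cos 55°) = (0.8192, 0.5736).
Slope in that direction = a·(0.8192) + b·(0.5736) = 0.33987.
Apparent dip = arctan|0.33987| = 18.8° (true dip is 20.3°, so apparent ≤ true as expected).

18.8°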